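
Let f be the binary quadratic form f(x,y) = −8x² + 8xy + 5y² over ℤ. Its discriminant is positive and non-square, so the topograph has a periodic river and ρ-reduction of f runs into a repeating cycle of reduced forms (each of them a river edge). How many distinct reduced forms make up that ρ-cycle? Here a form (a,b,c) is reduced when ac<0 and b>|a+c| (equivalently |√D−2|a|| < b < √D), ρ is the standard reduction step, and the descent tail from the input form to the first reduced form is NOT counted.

D = 224, ⌊√D⌋ = 14
river: ρ → (5,12,-4)
river: ρ → (-4,12,5)
river: ρ → (5,8,-8)
river: ρ → (-8,8,5)
ρ-cycle length = 4 (tail of 0 descent steps not counted)

4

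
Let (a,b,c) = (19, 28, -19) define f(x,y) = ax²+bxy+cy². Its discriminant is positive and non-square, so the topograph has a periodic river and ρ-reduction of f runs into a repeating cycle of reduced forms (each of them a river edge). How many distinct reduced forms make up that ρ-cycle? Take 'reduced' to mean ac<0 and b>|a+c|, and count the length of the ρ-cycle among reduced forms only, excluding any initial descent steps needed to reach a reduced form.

D = 2228, ⌊√D⌋ = 47
river: ρ → (-19,10,28)
river: ρ → (28,46,-1)
river: ρ → (-1,46,28)
river: ρ → (28,10,-19)
river: ρ → (-19,28,19)
river: ρ → (19,10,-28)
river: ρ → (-28,46,1)
river: ρ → (1,46,-28)
river: ρ → (-28,10,19)
river: ρ → (19,28,-19)
ρ-cycle length = 10 (tail of 0 descent steps not counted)

10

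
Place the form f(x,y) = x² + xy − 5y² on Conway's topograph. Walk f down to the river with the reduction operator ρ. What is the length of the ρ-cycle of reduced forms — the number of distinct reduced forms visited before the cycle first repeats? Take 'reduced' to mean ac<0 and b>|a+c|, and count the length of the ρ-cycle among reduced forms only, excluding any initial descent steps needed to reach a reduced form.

D = 21, ⌊√D⌋ = 4
descent: ρ → (-5,-1,1)
descent: ρ → (1,3,-3)  [lands on river]
river: ρ → (-3,3,1)
ρ-cycle length = 2 (tail of 2 descent steps not counted)

2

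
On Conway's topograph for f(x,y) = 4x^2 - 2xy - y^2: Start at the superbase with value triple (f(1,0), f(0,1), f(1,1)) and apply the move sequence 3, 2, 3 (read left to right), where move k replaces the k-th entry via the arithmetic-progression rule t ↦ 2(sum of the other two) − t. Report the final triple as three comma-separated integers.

start (4,-1,1) = (f(1,0),f(0,1),f(1,1))
replace slot 3: 2·(4+(-1)) − 1 = 5 → (4,-1,5)
replace slot 2: 2·(4+5) − (-1) = 19 → (4,19,5)
replace slot 3: 2·(4+19) − 5 = 41 → (4,19,41)

4,19,41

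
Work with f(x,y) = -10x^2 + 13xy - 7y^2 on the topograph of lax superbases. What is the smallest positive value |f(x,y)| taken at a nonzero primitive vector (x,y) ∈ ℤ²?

translate: b→7 (≡-13 mod 20), so (10,-13,7)→(10,7,4)
flip: (10,7,4)→(4,-7,10)
translate: b→1 (≡-7 mod 8), so (4,-7,10)→(4,1,7)
reduced (well bottom): (4,1,7) with a≤c, −a<b≤a
well minimum |f| = |-4| = 4 (negative-definite)

4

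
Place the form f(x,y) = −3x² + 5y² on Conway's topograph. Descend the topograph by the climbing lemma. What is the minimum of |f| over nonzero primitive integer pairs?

descent: ρ → (5,0,-3)
descent: ρ → (-3,6,2)  [lands on river]
river: ρ → (2,6,-3)
closes: descent 2, river 2
min |a| on river = 2

2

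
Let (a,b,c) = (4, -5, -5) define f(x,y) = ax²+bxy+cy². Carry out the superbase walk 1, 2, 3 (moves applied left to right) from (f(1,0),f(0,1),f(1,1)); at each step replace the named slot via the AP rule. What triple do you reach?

start (4,-5,-6) = (f(1,0),f(0,1),f(1,1))
replace slot 1: 2·((-5)+(-6)) − 4 = -26 → (-26,-5,-6)
replace slot 2: 2·((-26)+(-6)) − (-5) = -59 → (-26,-59,-6)
replace slot 3: 2·((-26)+(-59)) − (-6) = -164 → (-26,-59,-164)

-26,-59,-164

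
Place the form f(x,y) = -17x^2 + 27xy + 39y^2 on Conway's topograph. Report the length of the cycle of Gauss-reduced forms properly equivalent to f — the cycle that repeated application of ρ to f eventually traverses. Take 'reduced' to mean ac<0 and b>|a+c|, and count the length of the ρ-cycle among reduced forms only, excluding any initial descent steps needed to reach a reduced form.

D = 3381, ⌊√D⌋ = 58
river: ρ → (39,51,-5)
river: ρ → (-5,49,49)
river: ρ → (49,49,-5)
river: ρ → (-5,51,39)
river: ρ → (39,27,-17)
river: ρ → (-17,41,25)
river: ρ → (25,9,-33)
river: ρ → (-33,57,1)
river: ρ → (1,57,-33)
river: ρ → (-33,9,25)
river: ρ → (25,41,-17)
river: ρ → (-17,27,39)
ρ-cycle length = 12 (tail of 0 descent steps not counted)

12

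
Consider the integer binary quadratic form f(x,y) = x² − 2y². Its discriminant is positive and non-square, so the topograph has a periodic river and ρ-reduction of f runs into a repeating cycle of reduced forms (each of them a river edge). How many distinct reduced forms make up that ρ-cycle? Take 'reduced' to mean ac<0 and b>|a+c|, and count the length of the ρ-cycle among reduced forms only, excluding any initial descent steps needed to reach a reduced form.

D = 8, ⌊√D⌋ = 2
descent: ρ → (-2,0,1)
descent: ρ → (1,2,-1)  [lands on river]
river: ρ → (-1,2,1)
ρ-cycle length = 2 (tail of 2 descent steps not counted)

2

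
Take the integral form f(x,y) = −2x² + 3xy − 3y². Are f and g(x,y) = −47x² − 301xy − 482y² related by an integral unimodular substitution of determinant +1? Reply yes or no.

D₁ = -15, D₂ = -15
f is negative-definite; reduce −f:
−f: translate: b→1 (≡-3 mod 4), so (2,-3,3)→(2,1,2)
−f: reduced (well bottom): (2,1,2) with a≤c, −a<b≤a
flip sign back: reduced form of f is (-2,-1,-2)
g is negative-definite; reduce −g:
−g: translate: b→19 (≡301 mod 94), so (47,301,482)→(47,19,2)
−g: flip: (47,19,2)→(2,-19,47)
−g: translate: b→1 (≡-19 mod 4), so (2,-19,47)→(2,1,2)
−g: reduced (well bottom): (2,1,2) with a≤c, −a<b≤a
flip sign back: reduced form of g is (-2,-1,-2)
reduced forms (-2, -1, -2) vs (-2, -1, -2) ⇒ equivalent

yes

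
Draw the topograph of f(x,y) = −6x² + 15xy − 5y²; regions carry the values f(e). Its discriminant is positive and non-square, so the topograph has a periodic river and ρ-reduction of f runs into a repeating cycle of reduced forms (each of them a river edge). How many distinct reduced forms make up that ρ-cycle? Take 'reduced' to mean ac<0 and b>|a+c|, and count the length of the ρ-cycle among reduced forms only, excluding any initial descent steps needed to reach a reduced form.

D = 105, ⌊√D⌋ = 10
descent: ρ → (-5,5,4)  [lands on river]
river: ρ → (4,3,-6)
river: ρ → (-6,9,1)
river: ρ → (1,9,-6)
river: ρ → (-6,3,4)
river: ρ → (4,5,-5)
ρ-cycle length = 6 (tail of 1 descent step not counted)

6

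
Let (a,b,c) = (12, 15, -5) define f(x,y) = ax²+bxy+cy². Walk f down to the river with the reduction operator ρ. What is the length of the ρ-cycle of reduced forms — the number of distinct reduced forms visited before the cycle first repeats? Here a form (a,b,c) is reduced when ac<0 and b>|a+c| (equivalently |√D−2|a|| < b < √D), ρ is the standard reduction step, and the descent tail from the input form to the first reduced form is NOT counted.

D = 465, ⌊√D⌋ = 21
river: ρ → (-5,15,12)
river: ρ → (12,9,-8)
river: ρ → (-8,7,13)
river: ρ → (13,19,-2)
river: ρ → (-2,21,3)
river: ρ → (3,21,-2)
river: ρ → (-2,19,13)
river: ρ → (13,7,-8)
river: ρ → (-8,9,12)
river: ρ → (12,15,-5)
ρ-cycle length = 10 (tail of 0 descent steps not counted)

10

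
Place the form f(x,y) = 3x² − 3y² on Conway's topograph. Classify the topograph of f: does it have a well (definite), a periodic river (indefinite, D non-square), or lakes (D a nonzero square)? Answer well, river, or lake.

D = b²−4ac = 0² − 4·3·(-3) = 36
D = 6² is a perfect square ⇒ form factors over ℤ ⇒ lakes

lake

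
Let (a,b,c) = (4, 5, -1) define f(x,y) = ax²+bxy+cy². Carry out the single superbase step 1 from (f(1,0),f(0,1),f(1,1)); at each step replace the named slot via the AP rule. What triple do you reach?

start (4,-1,8) = (f(1,0),f(0,1),f(1,1))
replace slot 1: 2·((-1)+8) − 4 = 10 → (10,-1,8)

10,-1,8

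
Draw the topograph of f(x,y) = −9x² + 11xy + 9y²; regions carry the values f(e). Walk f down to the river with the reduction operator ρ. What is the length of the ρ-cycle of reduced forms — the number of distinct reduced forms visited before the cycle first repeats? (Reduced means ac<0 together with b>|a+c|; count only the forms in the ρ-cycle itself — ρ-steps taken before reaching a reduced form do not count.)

D = 445, ⌊√D⌋ = 21
river: ρ → (9,7,-11)
river: ρ → (-11,15,5)
river: ρ → (5,15,-11)
river: ρ → (-11,7,9)
river: ρ → (9,11,-9)
river: ρ → (-9,7,11)
river: ρ → (11,15,-5)
river: ρ → (-5,15,11)
river: ρ → (11,7,-9)
river: ρ → (-9,11,9)
ρ-cycle length = 10 (tail of 0 descent steps not counted)

10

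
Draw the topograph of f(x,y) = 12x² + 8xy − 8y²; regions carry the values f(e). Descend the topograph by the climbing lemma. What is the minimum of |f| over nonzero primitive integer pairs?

river: ρ → (-8,8,12)
river: ρ → (12,16,-4)
river: ρ → (-4,16,12)
river: ρ → (12,8,-8)
closes: descent 0, river 4
min |a| on river = 4

4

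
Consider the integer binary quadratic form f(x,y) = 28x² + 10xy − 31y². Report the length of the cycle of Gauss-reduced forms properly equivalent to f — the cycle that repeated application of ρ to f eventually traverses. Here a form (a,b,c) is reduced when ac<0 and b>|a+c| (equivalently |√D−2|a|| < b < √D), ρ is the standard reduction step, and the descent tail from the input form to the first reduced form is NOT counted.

D = 3572, ⌊√D⌋ = 59
river: ρ → (-31,52,7)
river: ρ → (7,46,-52)
river: ρ → (-52,58,1)
river: ρ → (1,58,-52)
river: ρ → (-52,46,7)
river: ρ → (7,52,-31)
river: ρ → (-31,10,28)
river: ρ → (28,46,-13)
river: ρ → (-13,58,4)
river: ρ → (4,54,-41)
river: ρ → (-41,28,17)
river: ρ → (17,40,-29)
river: ρ → (-29,18,28)
river: ρ → (28,38,-19)
river: ρ → (-19,38,28)
river: ρ → (28,18,-29)
river: ρ → (-29,40,17)
river: ρ → (17,28,-41)
river: ρ → (-41,54,4)
river: ρ → (4,58,-13)
river: ρ → (-13,46,28)
river: ρ → (28,10,-31)
ρ-cycle length = 22 (tail of 0 descent steps not counted)

22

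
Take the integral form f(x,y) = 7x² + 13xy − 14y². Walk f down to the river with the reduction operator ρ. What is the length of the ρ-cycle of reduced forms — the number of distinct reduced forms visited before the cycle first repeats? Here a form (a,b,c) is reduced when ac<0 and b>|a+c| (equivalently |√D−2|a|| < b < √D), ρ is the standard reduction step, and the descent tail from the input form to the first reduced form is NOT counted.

D = 561, ⌊√D⌋ = 23
river: ρ → (-14,15,6)
river: ρ → (6,21,-5)
river: ρ → (-5,19,10)
river: ρ → (10,21,-3)
river: ρ → (-3,21,10)
river: ρ → (10,19,-5)
river: ρ → (-5,21,6)
river: ρ → (6,15,-14)
river: ρ → (-14,13,7)
river: ρ → (7,15,-12)
river: ρ → (-12,9,10)
river: ρ → (10,11,-11)
river: ρ → (-11,11,10)
river: ρ → (10,9,-12)
river: ρ → (-12,15,7)
river: ρ → (7,13,-14)
ρ-cycle length = 16 (tail of 0 descent steps not counted)

16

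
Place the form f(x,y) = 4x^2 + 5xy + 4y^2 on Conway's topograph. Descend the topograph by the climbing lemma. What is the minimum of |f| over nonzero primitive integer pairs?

translate: b→-3 (≡5 mod 8), so (4,5,4)→(4,-3,3)
flip: (4,-3,3)→(3,3,4)
reduced (well bottom): (3,3,4) with a≤c, −a<b≤a
well minimum = a = 3

3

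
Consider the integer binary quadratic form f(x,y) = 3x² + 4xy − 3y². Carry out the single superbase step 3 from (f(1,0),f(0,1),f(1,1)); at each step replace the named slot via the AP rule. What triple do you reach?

start (3,-3,4) = (f(1,0),f(0,1),f(1,1))
replace slot 3: 2·(3+(-3)) − 4 = -4 → (3,-3,-4)

3,-3,-4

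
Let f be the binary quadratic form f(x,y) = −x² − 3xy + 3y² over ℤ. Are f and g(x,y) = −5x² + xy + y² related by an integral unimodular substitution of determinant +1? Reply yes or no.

D₁ = 21, D₂ = 21
river cycle of f (length 2): (3, 3, -1), (-1, 3, 3)
river cycle of g (length 2): (1, 3, -3), (-3, 3, 1)
cycles differ ⇒ inequivalent

no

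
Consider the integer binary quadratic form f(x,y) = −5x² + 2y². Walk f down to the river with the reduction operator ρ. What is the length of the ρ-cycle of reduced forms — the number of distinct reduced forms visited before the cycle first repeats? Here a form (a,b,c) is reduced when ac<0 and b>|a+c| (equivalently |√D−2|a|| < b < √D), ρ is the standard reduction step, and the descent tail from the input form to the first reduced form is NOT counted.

D = 40, ⌊√D⌋ = 6
descent: ρ → (2,4,-3)  [lands on river]
river: ρ → (-3,2,3)
river: ρ → (3,4,-2)
river: ρ → (-2,4,3)
river: ρ → (3,2,-3)
river: ρ → (-3,4,2)
ρ-cycle length = 6 (tail of 1 descent step not counted)

6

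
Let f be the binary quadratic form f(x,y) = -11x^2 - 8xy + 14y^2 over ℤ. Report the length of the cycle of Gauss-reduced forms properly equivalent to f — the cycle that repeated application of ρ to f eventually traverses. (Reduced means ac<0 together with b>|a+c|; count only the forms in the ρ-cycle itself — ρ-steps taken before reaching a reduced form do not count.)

D = 680, ⌊√D⌋ = 26
descent: ρ → (14,8,-11)  [lands on river]
river: ρ → (-11,14,11)
river: ρ → (11,8,-14)
river: ρ → (-14,20,5)
river: ρ → (5,20,-14)
river: ρ → (-14,8,11)
river: ρ → (11,14,-11)
river: ρ → (-11,8,14)
river: ρ → (14,20,-5)
river: ρ → (-5,20,14)
ρ-cycle length = 10 (tail of 1 descent step not counted)

10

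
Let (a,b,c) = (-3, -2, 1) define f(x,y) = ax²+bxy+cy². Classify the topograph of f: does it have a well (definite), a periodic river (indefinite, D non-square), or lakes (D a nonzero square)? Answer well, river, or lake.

D = b²−4ac = (-2)² − 4·(-3)·1 = 16
D = 4² is a perfect square ⇒ form factors over ℤ ⇒ lakes

lake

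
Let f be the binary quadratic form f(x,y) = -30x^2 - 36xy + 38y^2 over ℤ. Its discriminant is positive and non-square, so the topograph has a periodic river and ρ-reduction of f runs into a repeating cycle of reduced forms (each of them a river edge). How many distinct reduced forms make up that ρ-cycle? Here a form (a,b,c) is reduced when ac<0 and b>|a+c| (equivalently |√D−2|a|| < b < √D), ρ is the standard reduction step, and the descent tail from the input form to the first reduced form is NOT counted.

D = 5856, ⌊√D⌋ = 76
descent: ρ → (38,36,-30)  [lands on river]
river: ρ → (-30,24,44)
river: ρ → (44,64,-10)
river: ρ → (-10,76,2)
river: ρ → (2,76,-10)
river: ρ → (-10,64,44)
river: ρ → (44,24,-30)
river: ρ → (-30,36,38)
river: ρ → (38,40,-28)
river: ρ → (-28,72,6)
river: ρ → (6,72,-28)
river: ρ → (-28,40,38)
ρ-cycle length = 12 (tail of 1 descent step not counted)

12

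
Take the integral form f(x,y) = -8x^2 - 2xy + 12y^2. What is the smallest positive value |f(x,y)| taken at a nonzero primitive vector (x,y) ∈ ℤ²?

descent: ρ → (12,2,-8)
descent: ρ → (-8,14,6)  [lands on river]
river: ρ → (6,10,-12)
river: ρ → (-12,14,4)
river: ρ → (4,18,-4)
river: ρ → (-4,14,12)
river: ρ → (12,10,-6)
river: ρ → (-6,14,8)
river: ρ → (8,18,-2)
river: ρ → (-2,18,8)
river: ρ → (8,14,-6)
river: ρ → (-6,10,12)
river: ρ → (12,14,-4)
river: ρ → (-4,18,4)
river: ρ → (4,14,-12)
river: ρ → (-12,10,6)
river: ρ → (6,14,-8)
river: ρ → (-8,18,2)
river: ρ → (2,18,-8)
closes: descent 2, river 18
min |a| on river = 2

2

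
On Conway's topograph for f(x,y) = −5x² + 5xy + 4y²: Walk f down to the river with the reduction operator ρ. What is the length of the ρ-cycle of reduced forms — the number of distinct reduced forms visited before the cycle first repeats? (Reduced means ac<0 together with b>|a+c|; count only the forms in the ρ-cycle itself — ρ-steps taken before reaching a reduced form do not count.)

D = 105, ⌊√D⌋ = 10
river: ρ → (4,3,-6)
river: ρ → (-6,9,1)
river: ρ → (1,9,-6)
river: ρ → (-6,3,4)
river: ρ → (4,5,-5)
river: ρ → (-5,5,4)
ρ-cycle length = 6 (tail of 0 descent steps not counted)

6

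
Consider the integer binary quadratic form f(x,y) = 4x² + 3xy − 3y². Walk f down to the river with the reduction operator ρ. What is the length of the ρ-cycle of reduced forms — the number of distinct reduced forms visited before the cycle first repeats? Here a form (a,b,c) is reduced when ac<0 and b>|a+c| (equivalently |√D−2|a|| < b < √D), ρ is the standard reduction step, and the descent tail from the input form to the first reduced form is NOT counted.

D = 57, ⌊√D⌋ = 7
river: ρ → (-3,3,4)
river: ρ → (4,5,-2)
river: ρ → (-2,7,1)
river: ρ → (1,7,-2)
river: ρ → (-2,5,4)
river: ρ → (4,3,-3)
ρ-cycle length = 6 (tail of 0 descent steps not counted)

6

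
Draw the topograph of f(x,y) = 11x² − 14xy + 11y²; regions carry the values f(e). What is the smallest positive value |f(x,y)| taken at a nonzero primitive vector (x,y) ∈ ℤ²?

translate: b→8 (≡-14 mod 22), so (11,-14,11)→(11,8,8)
flip: (11,8,8)→(8,-8,11)
translate: b→8 (≡-8 mod 16), so (8,-8,11)→(8,8,11)
reduced (well bottom): (8,8,11) with a≤c, −a<b≤a
well minimum = a = 8

8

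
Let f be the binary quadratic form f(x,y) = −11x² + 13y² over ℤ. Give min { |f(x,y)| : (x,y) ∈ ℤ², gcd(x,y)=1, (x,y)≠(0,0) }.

descent: ρ → (13,0,-11)
descent: ρ → (-11,22,2)  [lands on river]
river: ρ → (2,22,-11)
closes: descent 2, river 2
min |a| on river = 2

2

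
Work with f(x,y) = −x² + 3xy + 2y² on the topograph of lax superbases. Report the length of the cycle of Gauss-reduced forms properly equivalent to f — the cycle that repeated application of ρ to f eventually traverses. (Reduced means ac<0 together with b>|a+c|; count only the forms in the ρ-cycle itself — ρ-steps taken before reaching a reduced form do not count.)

D = 17, ⌊√D⌋ = 4
river: ρ → (2,1,-2)
river: ρ → (-2,3,1)
river: ρ → (1,3,-2)
river: ρ → (-2,1,2)
river: ρ → (2,3,-1)
river: ρ → (-1,3,2)
ρ-cycle length = 6 (tail of 0 descent steps not counted)

6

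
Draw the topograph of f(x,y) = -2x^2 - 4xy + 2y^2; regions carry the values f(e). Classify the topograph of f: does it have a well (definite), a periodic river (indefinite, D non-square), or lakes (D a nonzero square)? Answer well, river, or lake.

D = b²−4ac = (-4)² − 4·(-2)·2 = 32
D > 0 non-square ⇒ indefinite ⇒ periodic river

river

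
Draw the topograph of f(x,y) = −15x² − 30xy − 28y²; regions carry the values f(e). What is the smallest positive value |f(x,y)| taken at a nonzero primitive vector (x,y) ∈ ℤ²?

translate: b→0 (≡30 mod 30), so (15,30,28)→(15,0,13)
flip: (15,0,13)→(13,0,15)
reduced (well bottom): (13,0,15) with a≤c, −a<b≤a
well minimum |f| = |-13| = 13 (negative-definite)

13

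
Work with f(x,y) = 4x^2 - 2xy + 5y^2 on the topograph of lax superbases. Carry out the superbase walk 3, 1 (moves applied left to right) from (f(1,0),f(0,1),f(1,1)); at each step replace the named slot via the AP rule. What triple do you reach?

start (4,5,7) = (f(1,0),f(0,1),f(1,1))
replace slot 3: 2·(4+5) − 7 = 11 → (4,5,11)
replace slot 1: 2·(5+11) − 4 = 28 → (28,5,11)

28,5,11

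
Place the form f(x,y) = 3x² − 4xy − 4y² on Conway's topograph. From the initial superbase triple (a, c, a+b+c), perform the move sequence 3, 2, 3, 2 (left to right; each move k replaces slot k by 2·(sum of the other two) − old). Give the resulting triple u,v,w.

start (3,-4,-5) = (f(1,0),f(0,1),f(1,1))
replace slot 3: 2·(3+(-4)) − (-5) = 3 → (3,-4,3)
replace slot 2: 2·(3+3) − (-4) = 16 → (3,16,3)
replace slot 3: 2·(3+16) − 3 = 35 → (3,16,35)
replace slot 2: 2·(3+35) − 16 = 60 → (3,60,35)

3,60,35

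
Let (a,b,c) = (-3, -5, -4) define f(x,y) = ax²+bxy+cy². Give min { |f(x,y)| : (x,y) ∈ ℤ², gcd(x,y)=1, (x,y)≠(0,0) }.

translate: b→-1 (≡5 mod 6), so (3,5,4)→(3,-1,2)
flip: (3,-1,2)→(2,1,3)
reduced (well bottom): (2,1,3) with a≤c, −a<b≤a
well minimum |f| = |-2| = 2 (negative-definite)

2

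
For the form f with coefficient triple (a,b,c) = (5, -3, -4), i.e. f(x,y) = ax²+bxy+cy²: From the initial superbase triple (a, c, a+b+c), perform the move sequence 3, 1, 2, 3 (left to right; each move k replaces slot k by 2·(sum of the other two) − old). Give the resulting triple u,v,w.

start (5,-4,-2) = (f(1,0),f(0,1),f(1,1))
replace slot 3: 2·(5+(-4)) − (-2) = 4 → (5,-4,4)
replace slot 1: 2·((-4)+4) − 5 = -5 → (-5,-4,4)
replace slot 2: 2·((-5)+4) − (-4) = 2 → (-5,2,4)
replace slot 3: 2·((-5)+2) − 4 = -10 → (-5,2,-10)

-5,2,-10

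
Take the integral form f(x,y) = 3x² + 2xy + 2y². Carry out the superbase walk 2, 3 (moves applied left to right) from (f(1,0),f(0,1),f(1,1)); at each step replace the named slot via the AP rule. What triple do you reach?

start (3,2,7) = (f(1,0),f(0,1),f(1,1))
replace slot 2: 2·(3+7) − 2 = 18 → (3,18,7)
replace slot 3: 2·(3+18) − 7 = 35 → (3,18,35)

3,18,35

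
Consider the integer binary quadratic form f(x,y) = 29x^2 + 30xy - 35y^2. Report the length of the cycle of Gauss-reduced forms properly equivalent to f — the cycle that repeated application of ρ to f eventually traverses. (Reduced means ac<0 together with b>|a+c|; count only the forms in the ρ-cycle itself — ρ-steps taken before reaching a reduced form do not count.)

D = 4960, ⌊√D⌋ = 70
river: ρ → (-35,40,24)
river: ρ → (24,56,-19)
river: ρ → (-19,58,21)
river: ρ → (21,68,-4)
river: ρ → (-4,68,21)
river: ρ → (21,58,-19)
river: ρ → (-19,56,24)
river: ρ → (24,40,-35)
river: ρ → (-35,30,29)
river: ρ → (29,28,-36)
river: ρ → (-36,44,21)
river: ρ → (21,40,-40)
river: ρ → (-40,40,21)
river: ρ → (21,44,-36)
river: ρ → (-36,28,29)
river: ρ → (29,30,-35)
ρ-cycle length = 16 (tail of 0 descent steps not counted)

16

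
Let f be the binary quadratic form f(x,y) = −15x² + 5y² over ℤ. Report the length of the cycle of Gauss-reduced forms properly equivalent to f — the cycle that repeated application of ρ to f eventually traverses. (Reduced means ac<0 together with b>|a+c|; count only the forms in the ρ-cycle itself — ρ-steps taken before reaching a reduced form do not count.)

D = 300, ⌊√D⌋ = 17
descent: ρ → (5,10,-10)  [lands on river]
river: ρ → (-10,10,5)
ρ-cycle length = 2 (tail of 1 descent step not counted)

2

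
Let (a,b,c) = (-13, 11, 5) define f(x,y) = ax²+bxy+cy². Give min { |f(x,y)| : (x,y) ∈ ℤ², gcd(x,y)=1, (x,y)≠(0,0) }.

river: ρ → (5,19,-1)
river: ρ → (-1,19,5)
river: ρ → (5,11,-13)
river: ρ → (-13,15,3)
river: ρ → (3,15,-13)
river: ρ → (-13,11,5)
closes: descent 0, river 6
min |a| on river = 1

1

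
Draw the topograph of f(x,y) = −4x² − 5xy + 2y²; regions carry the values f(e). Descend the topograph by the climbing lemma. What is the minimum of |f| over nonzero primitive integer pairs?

descent: ρ → (2,5,-4)  [lands on river]
river: ρ → (-4,3,3)
river: ρ → (3,3,-4)
river: ρ → (-4,5,2)
river: ρ → (2,7,-1)
river: ρ → (-1,7,2)
closes: descent 1, river 6
min |a| on river = 1

1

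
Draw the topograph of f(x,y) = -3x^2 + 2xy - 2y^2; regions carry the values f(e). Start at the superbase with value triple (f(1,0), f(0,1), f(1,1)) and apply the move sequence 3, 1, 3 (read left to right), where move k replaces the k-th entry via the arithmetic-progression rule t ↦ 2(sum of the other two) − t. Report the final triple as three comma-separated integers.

start (-3,-2,-3) = (f(1,0),f(0,1),f(1,1))
replace slot 3: 2·((-3)+(-2)) − (-3) = -7 → (-3,-2,-7)
replace slot 1: 2·((-2)+(-7)) − (-3) = -15 → (-15,-2,-7)
replace slot 3: 2·((-15)+(-2)) − (-7) = -27 → (-15,-2,-27)

-15,-2,-27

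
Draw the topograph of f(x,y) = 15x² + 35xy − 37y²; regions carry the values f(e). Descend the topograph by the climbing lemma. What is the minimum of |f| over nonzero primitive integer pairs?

river: ρ → (-37,39,13)
river: ρ → (13,39,-37)
river: ρ → (-37,35,15)
river: ρ → (15,55,-7)
river: ρ → (-7,57,7)
river: ρ → (7,55,-15)
river: ρ → (-15,35,37)
river: ρ → (37,39,-13)
river: ρ → (-13,39,37)
river: ρ → (37,35,-15)
river: ρ → (-15,55,7)
river: ρ → (7,57,-7)
river: ρ → (-7,55,15)
river: ρ → (15,35,-37)
closes: descent 0, river 14
min |a| on river = 7

7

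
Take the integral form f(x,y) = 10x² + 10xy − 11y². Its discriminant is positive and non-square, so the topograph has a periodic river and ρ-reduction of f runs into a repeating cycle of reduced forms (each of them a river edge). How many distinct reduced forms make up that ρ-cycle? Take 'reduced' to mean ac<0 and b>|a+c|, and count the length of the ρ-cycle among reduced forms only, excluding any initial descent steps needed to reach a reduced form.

D = 540, ⌊√D⌋ = 23
river: ρ → (-11,12,9)
river: ρ → (9,6,-14)
river: ρ → (-14,22,1)
river: ρ → (1,22,-14)
river: ρ → (-14,6,9)
river: ρ → (9,12,-11)
river: ρ → (-11,10,10)
river: ρ → (10,10,-11)
ρ-cycle length = 8 (tail of 0 descent steps not counted)

8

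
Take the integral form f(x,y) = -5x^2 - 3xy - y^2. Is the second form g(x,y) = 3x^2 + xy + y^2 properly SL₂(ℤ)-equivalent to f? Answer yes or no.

D₁ = -11, D₂ = -11
f is negative-definite; reduce −f:
−f: flip: (5,3,1)→(1,-3,5)
−f: translate: b→1 (≡-3 mod 2), so (1,-3,5)→(1,1,3)
−f: reduced (well bottom): (1,1,3) with a≤c, −a<b≤a
flip sign back: reduced form of f is (-1,-1,-3)
g: flip: (3,1,1)→(1,-1,3)
g: translate: b→1 (≡-1 mod 2), so (1,-1,3)→(1,1,3)
g: reduced (well bottom): (1,1,3) with a≤c, −a<b≤a
reduced forms (-1, -1, -3) vs (1, 1, 3) ⇒ inequivalent

no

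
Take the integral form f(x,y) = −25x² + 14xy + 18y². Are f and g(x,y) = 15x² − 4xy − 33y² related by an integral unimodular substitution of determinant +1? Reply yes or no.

D₁ = 1996, D₂ = 1996
river cycle of f (length 12): (18, 22, -21), (-21, 20, 19), (19, 18, -22), (-22, 26, 15), (15, 34, -14), (-14, 22, 27), (27, 32, -9), (-9, 40, 11), (11, 26, -30), (-30, 34, 7), … (2 more)
river cycle of g (length 12): (15, 26, -22), (-22, 18, 19), (19, 20, -21), (-21, 22, 18), (18, 14, -25), (-25, 36, 7), (7, 34, -30), (-30, 26, 11), (11, 40, -9), (-9, 32, 27), … (2 more)
cycles differ ⇒ inequivalent

no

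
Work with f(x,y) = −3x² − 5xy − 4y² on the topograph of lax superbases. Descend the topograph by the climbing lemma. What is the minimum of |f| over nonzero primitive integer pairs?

translate: b→-1 (≡5 mod 6), so (3,5,4)→(3,-1,2)
flip: (3,-1,2)→(2,1,3)
reduced (well bottom): (2,1,3) with a≤c, −a<b≤a
well minimum |f| = |-2| = 2 (negative-definite)

2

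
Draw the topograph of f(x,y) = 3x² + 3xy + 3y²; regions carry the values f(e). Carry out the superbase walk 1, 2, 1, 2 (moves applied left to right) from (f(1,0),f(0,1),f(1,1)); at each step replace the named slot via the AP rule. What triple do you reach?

start (3,3,9) = (f(1,0),f(0,1),f(1,1))
replace slot 1: 2·(3+9) − 3 = 21 → (21,3,9)
replace slot 2: 2·(21+9) − 3 = 57 → (21,57,9)
replace slot 1: 2·(57+9) − 21 = 111 → (111,57,9)
replace slot 2: 2·(111+9) − 57 = 183 → (111,183,9)

111,183,9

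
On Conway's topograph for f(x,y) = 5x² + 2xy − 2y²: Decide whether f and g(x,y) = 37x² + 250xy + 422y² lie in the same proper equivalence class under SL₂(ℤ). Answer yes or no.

D₁ = 44, D₂ = 44
river cycle of f (length 2): (-2, 6, 1), (1, 6, -2)
river cycle of g (length 2): (-2, 6, 1), (1, 6, -2)
cycles coincide ⇒ equivalent

yes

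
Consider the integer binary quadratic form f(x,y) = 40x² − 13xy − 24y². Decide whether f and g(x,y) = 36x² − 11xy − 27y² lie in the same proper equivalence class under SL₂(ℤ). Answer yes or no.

D₁ = 4009, D₂ = 4009
river cycle of f (length 10): (-24, 61, 3), (3, 59, -44), (-44, 29, 18), (18, 43, -30), (-30, 17, 31), (31, 45, -16), (-16, 51, 22), (22, 37, -30), (-30, 23, 29), (29, 35, -24)
river cycle of g (length 8): (-27, 11, 36), (36, 61, -2), (-2, 63, 5), (5, 57, -38), (-38, 19, 24), (24, 29, -33), (-33, 37, 20), (20, 43, -27)
cycles differ ⇒ inequivalent

no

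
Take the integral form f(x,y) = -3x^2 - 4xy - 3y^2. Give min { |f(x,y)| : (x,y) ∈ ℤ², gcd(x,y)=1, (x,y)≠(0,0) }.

translate: b→-2 (≡4 mod 6), so (3,4,3)→(3,-2,2)
flip: (3,-2,2)→(2,2,3)
reduced (well bottom): (2,2,3) with a≤c, −a<b≤a
well minimum |f| = |-2| = 2 (negative-definite)

2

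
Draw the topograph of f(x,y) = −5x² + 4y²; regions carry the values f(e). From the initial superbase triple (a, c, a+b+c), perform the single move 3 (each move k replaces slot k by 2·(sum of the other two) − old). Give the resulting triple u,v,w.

start (-5,4,-1) = (f(1,0),f(0,1),f(1,1))
replace slot 3: 2·((-5)+4) − (-1) = -1 → (-5,4,-1)

-5,4,-1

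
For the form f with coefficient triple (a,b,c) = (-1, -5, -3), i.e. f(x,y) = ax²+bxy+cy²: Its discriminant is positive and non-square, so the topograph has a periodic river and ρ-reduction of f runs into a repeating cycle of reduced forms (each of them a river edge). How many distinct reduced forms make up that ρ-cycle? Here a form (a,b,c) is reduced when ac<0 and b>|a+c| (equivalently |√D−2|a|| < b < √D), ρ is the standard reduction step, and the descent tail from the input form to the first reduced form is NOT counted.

D = 13, ⌊√D⌋ = 3
descent: ρ → (-3,-1,1)
descent: ρ → (1,3,-1)  [lands on river]
river: ρ → (-1,3,1)
ρ-cycle length = 2 (tail of 2 descent steps not counted)

2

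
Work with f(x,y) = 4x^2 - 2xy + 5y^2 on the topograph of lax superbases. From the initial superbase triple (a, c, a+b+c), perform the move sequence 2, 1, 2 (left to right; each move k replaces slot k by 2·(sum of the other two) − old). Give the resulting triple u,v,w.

start (4,5,7) = (f(1,0),f(0,1),f(1,1))
replace slot 2: 2·(4+7) − 5 = 17 → (4,17,7)
replace slot 1: 2·(17+7) − 4 = 44 → (44,17,7)
replace slot 2: 2·(44+7) − 17 = 85 → (44,85,7)

44,85,7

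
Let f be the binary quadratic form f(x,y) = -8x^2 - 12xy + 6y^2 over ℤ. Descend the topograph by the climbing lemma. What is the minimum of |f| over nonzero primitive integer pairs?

descent: ρ → (6,12,-8)  [lands on river]
river: ρ → (-8,4,10)
river: ρ → (10,16,-2)
river: ρ → (-2,16,10)
river: ρ → (10,4,-8)
river: ρ → (-8,12,6)
closes: descent 1, river 6
min |a| on river = 2

2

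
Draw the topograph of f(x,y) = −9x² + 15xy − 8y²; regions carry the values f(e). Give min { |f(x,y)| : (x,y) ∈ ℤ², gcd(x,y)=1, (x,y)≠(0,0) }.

translate: b→3 (≡-15 mod 18), so (9,-15,8)→(9,3,2)
flip: (9,3,2)→(2,-3,9)
translate: b→1 (≡-3 mod 4), so (2,-3,9)→(2,1,8)
reduced (well bottom): (2,1,8) with a≤c, −a<b≤a
well minimum |f| = |-2| = 2 (negative-definite)

2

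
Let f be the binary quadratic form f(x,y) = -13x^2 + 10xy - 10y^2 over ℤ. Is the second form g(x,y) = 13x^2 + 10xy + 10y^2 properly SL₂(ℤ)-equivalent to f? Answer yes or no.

D₁ = -420, D₂ = -420
f is negative-definite; reduce −f:
−f: flip: (13,-10,10)→(10,10,13)
−f: reduced (well bottom): (10,10,13) with a≤c, −a<b≤a
flip sign back: reduced form of f is (-10,-10,-13)
g: flip: (13,10,10)→(10,-10,13)
g: translate: b→10 (≡-10 mod 20), so (10,-10,13)→(10,10,13)
g: reduced (well bottom): (10,10,13) with a≤c, −a<b≤a
reduced forms (-10, -10, -13) vs (10, 10, 13) ⇒ inequivalent

no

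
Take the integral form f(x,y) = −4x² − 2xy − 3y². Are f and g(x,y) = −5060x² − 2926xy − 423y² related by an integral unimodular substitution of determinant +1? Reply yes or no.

D₁ = -44, D₂ = -44
f is negative-definite; reduce −f:
−f: flip: (4,2,3)→(3,-2,4)
−f: reduced (well bottom): (3,-2,4) with a≤c, −a<b≤a
flip sign back: reduced form of f is (-3,2,-4)
g is negative-definite; reduce −g:
−g: flip: (5060,2926,423)→(423,-2926,5060)
−g: translate: b→-388 (≡-2926 mod 846), so (423,-2926,5060)→(423,-388,89)
−g: flip: (423,-388,89)→(89,388,423)
−g: translate: b→32 (≡388 mod 178), so (89,388,423)→(89,32,3)
−g: flip: (89,32,3)→(3,-32,89)
−g: translate: b→-2 (≡-32 mod 6), so (3,-32,89)→(3,-2,4)
−g: reduced (well bottom): (3,-2,4) with a≤c, −a<b≤a
flip sign back: reduced form of g is (-3,2,-4)
reduced forms (-3, 2, -4) vs (-3, 2, -4) ⇒ equivalent

yes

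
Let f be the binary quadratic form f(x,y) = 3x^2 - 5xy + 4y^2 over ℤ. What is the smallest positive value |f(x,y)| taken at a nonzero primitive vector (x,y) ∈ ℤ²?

translate: b→1 (≡-5 mod 6), so (3,-5,4)→(3,1,2)
flip: (3,1,2)→(2,-1,3)
reduced (well bottom): (2,-1,3) with a≤c, −a<b≤a
well minimum = a = 2

2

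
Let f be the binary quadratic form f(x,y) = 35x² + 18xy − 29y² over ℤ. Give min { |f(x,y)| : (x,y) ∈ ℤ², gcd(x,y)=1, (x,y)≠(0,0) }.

river: ρ → (-29,40,24)
river: ρ → (24,56,-13)
river: ρ → (-13,48,40)
river: ρ → (40,32,-21)
river: ρ → (-21,52,20)
river: ρ → (20,28,-45)
river: ρ → (-45,62,3)
river: ρ → (3,64,-24)
river: ρ → (-24,32,35)
river: ρ → (35,38,-21)
river: ρ → (-21,46,27)
river: ρ → (27,62,-5)
river: ρ → (-5,58,51)
river: ρ → (51,44,-12)
river: ρ → (-12,52,35)
river: ρ → (35,18,-29)
closes: descent 0, river 16
min |a| on river = 3

3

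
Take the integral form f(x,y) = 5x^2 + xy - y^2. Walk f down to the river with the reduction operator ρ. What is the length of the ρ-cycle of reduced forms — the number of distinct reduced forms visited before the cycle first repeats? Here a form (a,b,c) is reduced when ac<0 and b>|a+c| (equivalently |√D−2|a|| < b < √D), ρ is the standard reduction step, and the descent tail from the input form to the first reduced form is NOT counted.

D = 21, ⌊√D⌋ = 4
descent: ρ → (-1,3,3)  [lands on river]
river: ρ → (3,3,-1)
ρ-cycle length = 2 (tail of 1 descent step not counted)

2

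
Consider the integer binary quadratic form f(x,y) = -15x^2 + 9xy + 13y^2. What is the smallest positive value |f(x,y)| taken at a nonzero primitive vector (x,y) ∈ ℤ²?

river: ρ → (13,17,-11)
river: ρ → (-11,27,3)
river: ρ → (3,27,-11)
river: ρ → (-11,17,13)
river: ρ → (13,9,-15)
river: ρ → (-15,21,7)
river: ρ → (7,21,-15)
river: ρ → (-15,9,13)
closes: descent 0, river 8
min |a| on river = 3

3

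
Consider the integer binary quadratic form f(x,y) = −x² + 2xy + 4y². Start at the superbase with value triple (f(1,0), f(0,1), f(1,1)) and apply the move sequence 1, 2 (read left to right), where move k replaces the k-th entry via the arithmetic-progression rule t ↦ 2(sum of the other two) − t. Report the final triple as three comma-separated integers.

start (-1,4,5) = (f(1,0),f(0,1),f(1,1))
replace slot 1: 2·(4+5) − (-1) = 19 → (19,4,5)
replace slot 2: 2·(19+5) − 4 = 44 → (19,44,5)

19,44,5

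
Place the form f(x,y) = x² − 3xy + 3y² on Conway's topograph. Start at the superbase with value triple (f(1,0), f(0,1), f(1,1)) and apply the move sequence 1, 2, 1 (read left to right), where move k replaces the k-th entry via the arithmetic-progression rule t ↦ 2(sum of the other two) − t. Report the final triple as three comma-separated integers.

start (1,3,1) = (f(1,0),f(0,1),f(1,1))
replace slot 1: 2·(3+1) − 1 = 7 → (7,3,1)
replace slot 2: 2·(7+1) − 3 = 13 → (7,13,1)
replace slot 1: 2·(13+1) − 7 = 21 → (21,13,1)

21,13,1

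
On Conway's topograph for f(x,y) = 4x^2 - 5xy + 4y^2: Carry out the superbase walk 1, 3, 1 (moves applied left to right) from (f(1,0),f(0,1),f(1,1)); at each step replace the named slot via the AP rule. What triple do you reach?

start (4,4,3) = (f(1,0),f(0,1),f(1,1))
replace slot 1: 2·(4+3) − 4 = 10 → (10,4,3)
replace slot 3: 2·(10+4) − 3 = 25 → (10,4,25)
replace slot 1: 2·(4+25) − 10 = 48 → (48,4,25)

48,4,25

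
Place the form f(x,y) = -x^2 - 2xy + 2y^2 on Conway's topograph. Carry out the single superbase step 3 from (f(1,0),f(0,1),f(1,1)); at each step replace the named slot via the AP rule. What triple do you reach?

start (-1,2,-1) = (f(1,0),f(0,1),f(1,1))
replace slot 3: 2·((-1)+2) − (-1) = 3 → (-1,2,3)

-1,2,3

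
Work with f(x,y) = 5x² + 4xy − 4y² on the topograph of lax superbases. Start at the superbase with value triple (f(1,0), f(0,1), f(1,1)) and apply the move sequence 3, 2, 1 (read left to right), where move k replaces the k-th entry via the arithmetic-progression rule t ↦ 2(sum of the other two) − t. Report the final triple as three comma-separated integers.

start (5,-4,5) = (f(1,0),f(0,1),f(1,1))
replace slot 3: 2·(5+(-4)) − 5 = -3 → (5,-4,-3)
replace slot 2: 2·(5+(-3)) − (-4) = 8 → (5,8,-3)
replace slot 1: 2·(8+(-3)) − 5 = 5 → (5,8,-3)

5,8,-3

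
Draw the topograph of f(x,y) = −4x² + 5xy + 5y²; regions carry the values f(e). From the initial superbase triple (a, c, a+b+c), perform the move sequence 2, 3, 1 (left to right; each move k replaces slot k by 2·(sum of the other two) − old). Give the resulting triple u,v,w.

start (-4,5,6) = (f(1,0),f(0,1),f(1,1))
replace slot 2: 2·((-4)+6) − 5 = -1 → (-4,-1,6)
replace slot 3: 2·((-4)+(-1)) − 6 = -16 → (-4,-1,-16)
replace slot 1: 2·((-1)+(-16)) − (-4) = -30 → (-30,-1,-16)

-30,-1,-16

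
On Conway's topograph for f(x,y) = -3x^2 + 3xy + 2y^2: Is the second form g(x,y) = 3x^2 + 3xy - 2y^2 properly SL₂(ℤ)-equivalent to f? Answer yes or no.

D₁ = 33, D₂ = 33
river cycle of f (length 4): (2, 5, -1), (-1, 5, 2), (2, 3, -3), (-3, 3, 2)
river cycle of g (length 4): (-2, 5, 1), (1, 5, -2), (-2, 3, 3), (3, 3, -2)
cycles differ ⇒ inequivalent

no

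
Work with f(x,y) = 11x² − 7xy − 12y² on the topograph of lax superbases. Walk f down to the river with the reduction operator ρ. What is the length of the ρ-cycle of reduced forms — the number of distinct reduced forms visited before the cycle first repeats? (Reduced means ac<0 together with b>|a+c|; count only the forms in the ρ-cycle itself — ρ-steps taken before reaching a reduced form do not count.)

D = 577, ⌊√D⌋ = 24
descent: ρ → (-12,7,11)  [lands on river]
river: ρ → (11,15,-8)
river: ρ → (-8,17,9)
river: ρ → (9,19,-6)
river: ρ → (-6,17,12)
river: ρ → (12,7,-11)
river: ρ → (-11,15,8)
river: ρ → (8,17,-9)
river: ρ → (-9,19,6)
river: ρ → (6,17,-12)
ρ-cycle length = 10 (tail of 1 descent step not counted)

10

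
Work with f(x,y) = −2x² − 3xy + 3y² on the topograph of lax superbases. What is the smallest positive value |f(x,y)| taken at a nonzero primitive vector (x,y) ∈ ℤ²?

descent: ρ → (3,3,-2)  [lands on river]
river: ρ → (-2,5,1)
river: ρ → (1,5,-2)
river: ρ → (-2,3,3)
closes: descent 1, river 4
min |a| on river = 1

1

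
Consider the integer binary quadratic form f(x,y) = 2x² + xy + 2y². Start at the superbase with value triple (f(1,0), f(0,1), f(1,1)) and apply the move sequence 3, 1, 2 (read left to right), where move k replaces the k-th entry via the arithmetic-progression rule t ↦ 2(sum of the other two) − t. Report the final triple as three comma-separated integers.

start (2,2,5) = (f(1,0),f(0,1),f(1,1))
replace slot 3: 2·(2+2) − 5 = 3 → (2,2,3)
replace slot 1: 2·(2+3) − 2 = 8 → (8,2,3)
replace slot 2: 2·(8+3) − 2 = 20 → (8,20,3)

8,20,3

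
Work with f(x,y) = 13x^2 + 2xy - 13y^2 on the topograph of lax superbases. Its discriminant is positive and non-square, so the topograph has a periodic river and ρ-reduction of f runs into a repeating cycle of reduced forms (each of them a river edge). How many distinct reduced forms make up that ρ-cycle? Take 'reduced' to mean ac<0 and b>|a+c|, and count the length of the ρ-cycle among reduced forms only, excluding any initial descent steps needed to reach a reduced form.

D = 680, ⌊√D⌋ = 26
river: ρ → (-13,24,2)
river: ρ → (2,24,-13)
river: ρ → (-13,2,13)
river: ρ → (13,24,-2)
river: ρ → (-2,24,13)
river: ρ → (13,2,-13)
ρ-cycle length = 6 (tail of 0 descent steps not counted)

6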